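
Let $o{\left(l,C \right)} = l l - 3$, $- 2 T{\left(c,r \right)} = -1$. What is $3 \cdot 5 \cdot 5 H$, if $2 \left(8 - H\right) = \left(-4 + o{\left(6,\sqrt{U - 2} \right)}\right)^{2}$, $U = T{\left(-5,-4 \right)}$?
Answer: $- \frac{61875}{2} \approx -30938.0$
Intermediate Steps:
$T{\left(c,r \right)} = \frac{1}{2}$ ($T{\left(c,r \right)} = \left(- \frac{1}{2}\right) \left(-1\right) = \frac{1}{2}$)
$U = \frac{1}{2} \approx 0.5$
$o{\left(l,C \right)} = -3 + l^{2}$ ($o{\left(l,C \right)} = l^{2} - 3 = -3 + l^{2}$)
$H = - \frac{825}{2}$ ($H = 8 - \frac{\left(-4 - \left(3 - 6^{2}\right)\right)^{2}}{2} = 8 - \frac{\left(-4 + \left(-3 + 36\right)\right)^{2}}{2} = 8 - \frac{\left(-4 + 33\right)^{2}}{2} = 8 - \frac{29^{2}}{2} = 8 - \frac{841}{2} = - \frac{825}{2} \approx -412.5$)
$3 \cdot 5 \cdot 5 H = 3 \cdot 5 \cdot 5 \left(- \frac{825}{2}\right) = 15 \cdot 5 \left(- \frac{825}{2}\right) = 75 \left(- \frac{825}{2}\right) = - \frac{61875}{2}$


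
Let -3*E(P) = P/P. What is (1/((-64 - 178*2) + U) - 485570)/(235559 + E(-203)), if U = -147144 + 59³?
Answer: -84219688647/40856472940 ≈ -2.0614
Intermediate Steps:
U = 58235 (U = -147144 + 205379 = 58235)
E(P) = -⅓ (E(P) = -P/(3*P) = -⅓*1 = -⅓)
(1/((-64 - 178*2) + U) - 485570)/(235559 + E(-203)) = (1/((-64 - 178*2) + 58235) - 485570)/(235559 - ⅓) = (1/((-64 - 356) + 58235) - 485570)/(706676/3) = (1/(-420 + 58235) - 485570)*(3/706676) = (1/57815 - 485570)*(3/706676) = -28073229549/57815*3/706676 = -84219688647/40856472940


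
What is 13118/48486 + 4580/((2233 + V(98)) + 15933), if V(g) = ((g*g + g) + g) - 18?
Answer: 24528656/56461947 ≈ 0.43443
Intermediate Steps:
V(g) = -18 + g**2 + 2*g (V(g) = ((g**2 + g) + g) - 18 = ((g + g**2) + g) - 18 = (g**2 + 2*g) - 18 = -18 + g**2 + 2*g)
13118/48486 + 4580/((2233 + V(98)) + 15933) = 13118/48486 + 4580/((2233 + (-18 + 98**2 + 2*98)) + 15933) = 13118*(1/48486) + 4580/((2233 + (-18 + 9604 + 196)) + 15933) = 6559/24243 + 4580/((2233 + 9782) + 15933) = 6559/24243 + 4580/(12015 + 15933) = 6559/24243 + 4580/27948 = 6559/24243 + 4580*(1/27948) = 6559/24243 + 1145/6987 = 24528656/56461947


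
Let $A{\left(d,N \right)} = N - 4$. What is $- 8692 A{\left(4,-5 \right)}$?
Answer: $78228$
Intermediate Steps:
$A{\left(d,N \right)} = -4 + N$
$- 8692 A{\left(4,-5 \right)} = - 8692 \left(-4 - 5\right) = \left(-8692\right) \left(-9\right) = 78228$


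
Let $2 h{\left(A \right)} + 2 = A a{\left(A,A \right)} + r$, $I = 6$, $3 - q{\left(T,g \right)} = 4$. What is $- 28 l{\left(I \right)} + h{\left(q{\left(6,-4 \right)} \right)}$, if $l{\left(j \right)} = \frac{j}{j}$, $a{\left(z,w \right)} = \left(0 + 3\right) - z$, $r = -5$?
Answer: $- \frac{67}{2} \approx -33.5$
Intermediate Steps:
$q{\left(T,g \right)} = -1$ ($q{\left(T,g \right)} = 3 - 4 = -1$)
$a{\left(z,w \right)} = 3 - z$
$l{\left(j \right)} = 1$
$h{\left(A \right)} = - \frac{7}{2} + \frac{A \left(3 - A\right)}{2}$ ($h{\left(A \right)} = -1 + \frac{A \left(3 - A\right) - 5}{2} = -1 + \frac{-5 + A \left(3 - A\right)}{2} = -1 + \left(- \frac{5}{2} + \frac{A \left(3 - A\right)}{2}\right) = - \frac{7}{2} + \frac{A \left(3 - A\right)}{2}$)
$- 28 l{\left(I \right)} + h{\left(q{\left(6,-4 \right)} \right)} = \left(-28\right) 1 - \left(\frac{7}{2} - \frac{-3 - 1}{2}\right) = -28 - \left(\frac{7}{2} - -2\right) = -28 - \frac{11}{2} = - \frac{67}{2}$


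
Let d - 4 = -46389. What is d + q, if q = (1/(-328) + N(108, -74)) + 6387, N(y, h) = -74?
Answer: -13143617/328 ≈ -40072.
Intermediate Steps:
d = -46385 (d = 4 - 46389 = -46385)
q = 2070663/328 (q = (1/(-328) - 74) + 6387 = (-1/328 - 74) + 6387 = -24273/328 + 6387 = 2070663/328 ≈ 6313.0)
d + q = -46385 + 2070663/328 = -13143617/328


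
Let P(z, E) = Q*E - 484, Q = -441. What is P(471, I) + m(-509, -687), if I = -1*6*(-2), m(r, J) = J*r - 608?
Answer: 343299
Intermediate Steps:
m(r, J) = -608 + J*r
I = 12 (I = -6*(-2) = 12)
P(z, E) = -484 - 441*E (P(z, E) = -441*E - 484 = -484 - 441*E)
P(471, I) + m(-509, -687) = (-484 - 441*12) + (-608 - 687*(-509)) = (-484 - 5292) + (-608 + 349683) = -5776 + 349075 = 343299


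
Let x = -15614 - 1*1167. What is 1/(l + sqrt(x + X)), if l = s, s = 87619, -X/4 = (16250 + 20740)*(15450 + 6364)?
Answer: 87619/10904705382 - I*sqrt(3227616221)/10904705382 ≈ 8.035e-6 - 5.2099e-6*I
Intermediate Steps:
X = -3227599440 (X = -4*(16250 + 20740)*(15450 + 6364) = -147960*21814 = -4*806899860 = -3227599440)
x = -16781 (x = -15614 - 1167 = -16781)
l = 87619
1/(l + sqrt(x + X)) = 1/(87619 + sqrt(-16781 - 3227599440)) = 1/(87619 + sqrt(-3227616221)) = 1/(87619 + I*sqrt(3227616221))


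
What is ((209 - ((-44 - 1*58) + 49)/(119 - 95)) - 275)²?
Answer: 2343961/576 ≈ 4069.4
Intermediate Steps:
((209 - ((-44 - 1*58) + 49)/(119 - 95)) - 275)² = ((209 - ((-44 - 58) + 49)/24) - 275)² = ((209 - (-102 + 49)/24) - 275)² = ((209 - (-53)/24) - 275)² = ((209 - 1*(-53/24)) - 275)² = ((209 + 53/24) - 275)² = (5069/24 - 275)² = (-1531/24)² = 2343961/576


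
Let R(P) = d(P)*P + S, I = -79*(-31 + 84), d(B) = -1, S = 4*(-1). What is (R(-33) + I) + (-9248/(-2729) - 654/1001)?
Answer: -11351056700/2731729 ≈ -4155.3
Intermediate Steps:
S = -4
I = -4187 (I = -79*53 = -4187)
R(P) = -4 - P (R(P) = -P - 4 = -4 - P)
(R(-33) + I) + (-9248/(-2729) - 654/1001) = ((-4 - 1*(-33)) - 4187) + (-9248/(-2729) - 654/1001) = ((-4 + 33) - 4187) + (-9248*(-1/2729) - 654*1/1001) = (29 - 4187) + (9248/2729 - 654/1001) = -4158 + 7472482/2731729 = -11351056700/2731729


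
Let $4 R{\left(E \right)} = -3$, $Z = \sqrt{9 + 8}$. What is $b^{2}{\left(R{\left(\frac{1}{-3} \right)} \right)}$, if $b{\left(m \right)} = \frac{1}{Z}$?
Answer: $\frac{1}{17} \approx 0.058824$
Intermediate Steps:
$Z = \sqrt{17} \approx 4.1231$
$R{\left(E \right)} = - \frac{3}{4}$ ($R{\left(E \right)} = \frac{1}{4} \left(-3\right) = - \frac{3}{4}$)
$b{\left(m \right)} = \frac{\sqrt{17}}{17}$ ($b{\left(m \right)} = \frac{1}{\sqrt{17}} = \frac{\sqrt{17}}{17}$)
$b^{2}{\left(R{\left(\frac{1}{-3} \right)} \right)} = \left(\frac{\sqrt{17}}{17}\right)^{2} = \frac{1}{17}$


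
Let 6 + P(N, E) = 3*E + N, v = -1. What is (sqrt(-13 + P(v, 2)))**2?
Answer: -14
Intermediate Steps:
P(N, E) = -6 + N + 3*E (P(N, E) = -6 + (3*E + N) = -6 + (N + 3*E) = -6 + N + 3*E)
(sqrt(-13 + P(v, 2)))**2 = (sqrt(-13 + (-6 - 1 + 3*2)))**2 = (sqrt(-13 + (-6 - 1 + 6)))**2 = (sqrt(-13 - 1))**2 = (sqrt(-14))**2 = (I*sqrt(14))**2 = -14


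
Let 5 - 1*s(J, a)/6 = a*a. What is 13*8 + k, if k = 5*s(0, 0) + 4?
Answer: 258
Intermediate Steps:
s(J, a) = 30 - 6*a**2 (s(J, a) = 30 - 6*a*a = 30 - 6*a**2)
k = 154 (k = 5*(30 - 6*0**2) + 4 = 5*(30 - 6*0) + 4 = 5*(30 + 0) + 4 = 5*30 + 4 = 150 + 4 = 154)
13*8 + k = 13*8 + 154 = 104 + 154 = 258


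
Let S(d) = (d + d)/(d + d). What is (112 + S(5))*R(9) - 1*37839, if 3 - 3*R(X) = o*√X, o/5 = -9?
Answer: -32641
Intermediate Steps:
o = -45 (o = 5*(-9) = -45)
R(X) = 1 + 15*√X (R(X) = 1 - (-15)*√X = 1 + 15*√X)
S(d) = 1 (S(d) = (2*d)/((2*d)) = (2*d)*(1/(2*d)) = 1)
(112 + S(5))*R(9) - 1*37839 = (112 + 1)*(1 + 15*√9) - 1*37839 = 113*(1 + 15*3) - 37839 = 113*(1 + 45) - 37839 = 113*46 - 37839 = 5198 - 37839 = -32641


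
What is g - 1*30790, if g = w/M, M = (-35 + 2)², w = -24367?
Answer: -33554677/1089 ≈ -30812.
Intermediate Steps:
M = 1089 (M = (-33)² = 1089)
g = -24367/1089 ≈ -22.376
g - 1*30790 = -24367/1089 - 1*30790 = -24367/1089 - 30790 = -33554677/1089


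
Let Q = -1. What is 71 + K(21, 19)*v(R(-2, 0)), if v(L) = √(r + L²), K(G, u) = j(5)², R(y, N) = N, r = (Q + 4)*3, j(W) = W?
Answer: 146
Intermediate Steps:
r = 9 (r = (-1 + 4)*3 = 3*3 = 9)
K(G, u) = 25 (K(G, u) = 5² = 25)
v(L) = √(9 + L²)
71 + K(21, 19)*v(R(-2, 0)) = 71 + 25*√(9 + 0²) = 71 + 25*√(9 + 0) = 71 + 25*√9 = 71 + 25*3 = 71 + 75 = 146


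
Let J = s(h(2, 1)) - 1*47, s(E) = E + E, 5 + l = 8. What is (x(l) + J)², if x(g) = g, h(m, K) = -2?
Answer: 2304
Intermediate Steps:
l = 3 (l = -5 + 8 = 3)
s(E) = 2*E
J = -51 (J = 2*(-2) - 1*47 = -4 - 47 = -51)
(x(l) + J)² = (3 - 51)² = (-48)² = 2304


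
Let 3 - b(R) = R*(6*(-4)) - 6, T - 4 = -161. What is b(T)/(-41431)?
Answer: 3759/41431 ≈ 0.090729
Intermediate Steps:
T = -157 (T = 4 - 161 = -157)
b(R) = 9 + 24*R (b(R) = 3 - (R*(6*(-4)) - 6) = 3 - (R*(-24) - 6) = 3 - (-24*R - 6) = 3 - (-6 - 24*R) = 3 + (6 + 24*R) = 9 + 24*R)
b(T)/(-41431) = (9 + 24*(-157))/(-41431) = (9 - 3768)*(-1/41431) = -3759*(-1/41431) = 3759/41431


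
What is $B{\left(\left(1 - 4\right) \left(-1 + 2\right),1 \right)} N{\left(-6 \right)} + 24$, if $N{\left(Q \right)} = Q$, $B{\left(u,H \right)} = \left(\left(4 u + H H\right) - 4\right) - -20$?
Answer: $-6$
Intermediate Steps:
$B{\left(u,H \right)} = 16 + H^{2} + 4 u$ ($B{\left(u,H \right)} = \left(\left(4 u + H^{2}\right) - 4\right) + 20 = \left(\left(H^{2} + 4 u\right) - 4\right) + 20 = \left(-4 + H^{2} + 4 u\right) + 20 = 16 + H^{2} + 4 u$)
$B{\left(\left(1 - 4\right) \left(-1 + 2\right),1 \right)} N{\left(-6 \right)} + 24 = \left(16 + 1^{2} + 4 \left(1 - 4\right) \left(-1 + 2\right)\right) \left(-6\right) + 24 = \left(16 + 1 + 4 \left(\left(-3\right) 1\right)\right) \left(-6\right) + 24 = \left(16 + 1 + 4 \left(-3\right)\right) \left(-6\right) + 24 = \left(16 + 1 - 12\right) \left(-6\right) + 24 = 5 \left(-6\right) + 24 = -30 + 24 = -6$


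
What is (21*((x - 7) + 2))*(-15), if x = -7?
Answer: 3780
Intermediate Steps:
(21*((x - 7) + 2))*(-15) = (21*((-7 - 7) + 2))*(-15) = (21*(-14 + 2))*(-15) = (21*(-12))*(-15) = -252*(-15) = 3780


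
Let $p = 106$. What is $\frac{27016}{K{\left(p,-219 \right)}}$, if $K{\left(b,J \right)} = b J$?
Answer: $- \frac{13508}{11607} \approx -1.1638$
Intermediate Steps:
$K{\left(b,J \right)} = J b$
$\frac{27016}{K{\left(p,-219 \right)}} = \frac{27016}{\left(-219\right) 106} = \frac{27016}{-23214} = 27016 \left(- \frac{1}{23214}\right) = - \frac{13508}{11607}$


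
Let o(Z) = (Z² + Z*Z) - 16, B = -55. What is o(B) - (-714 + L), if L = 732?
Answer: 6016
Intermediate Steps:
o(Z) = -16 + 2*Z² (o(Z) = (Z² + Z²) - 16 = 2*Z² - 16 = -16 + 2*Z²)
o(B) - (-714 + L) = (-16 + 2*(-55)²) - (-714 + 732) = (-16 + 2*3025) - 1*18 = (-16 + 6050) - 18 = 6034 - 18 = 6016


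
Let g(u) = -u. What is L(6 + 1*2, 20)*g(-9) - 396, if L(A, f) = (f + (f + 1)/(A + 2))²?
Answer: 399969/100 ≈ 3999.7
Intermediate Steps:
L(A, f) = (f + (1 + f)/(2 + A))²
L(6 + 1*2, 20)*g(-9) - 396 = ((1 + 3*20 + (6 + 1*2)*20)²/(2 + (6 + 1*2))²)*(-1*(-9)) - 396 = ((1 + 60 + (6 + 2)*20)²/(2 + (6 + 2))²)*9 - 396 = ((1 + 60 + 8*20)²/(2 + 8)²)*9 - 396 = ((1 + 60 + 160)²/10²)*9 - 396 = ((1/100)*221²)*9 - 396 = ((1/100)*48841)*9 - 396 = (48841/100)*9 - 396 = 439569/100 - 396 = 399969/100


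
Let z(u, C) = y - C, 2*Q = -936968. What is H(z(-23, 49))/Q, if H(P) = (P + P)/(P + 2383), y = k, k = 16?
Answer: 33/550468700 ≈ 5.9949e-8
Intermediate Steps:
Q = -468484 (Q = (½)*(-936968) = -468484)
y = 16
z(u, C) = 16 - C
H(P) = 2*P/(2383 + P) (H(P) = (2*P)/(2383 + P) = 2*P/(2383 + P))
H(z(-23, 49))/Q = (2*(16 - 1*49)/(2383 + (16 - 1*49)))/(-468484) = (2*(16 - 49)/(2383 + (16 - 49)))*(-1/468484) = (2*(-33)/(2383 - 33))*(-1/468484) = (2*(-33)/2350)*(-1/468484) = (2*(-33)*(1/2350))*(-1/468484) = -33/1175*(-1/468484) = 33/550468700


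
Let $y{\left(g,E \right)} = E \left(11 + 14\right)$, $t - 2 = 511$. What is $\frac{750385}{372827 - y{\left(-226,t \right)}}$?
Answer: $\frac{750385}{360002} \approx 2.0844$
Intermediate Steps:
$t = 513$ ($t = 2 + 511 = 513$)
$y{\left(g,E \right)} = 25 E$ ($y{\left(g,E \right)} = E 25 = 25 E$)
$\frac{750385}{372827 - y{\left(-226,t \right)}} = \frac{750385}{372827 - 25 \cdot 513} = \frac{750385}{372827 - 12825} = \frac{750385}{360002}$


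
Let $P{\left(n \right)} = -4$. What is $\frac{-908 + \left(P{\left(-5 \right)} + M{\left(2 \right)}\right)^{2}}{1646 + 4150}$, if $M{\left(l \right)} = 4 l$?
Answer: $- \frac{223}{1449} \approx -0.1539$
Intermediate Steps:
$\frac{-908 + \left(P{\left(-5 \right)} + M{\left(2 \right)}\right)^{2}}{1646 + 4150} = \frac{-908 + \left(-4 + 4 \cdot 2\right)^{2}}{1646 + 4150} = \frac{-908 + \left(-4 + 8\right)^{2}}{5796} = \left(-908 + 4^{2}\right) \frac{1}{5796} = \left(-908 + 16\right) \frac{1}{5796} = \left(-892\right) \frac{1}{5796} = - \frac{223}{1449}$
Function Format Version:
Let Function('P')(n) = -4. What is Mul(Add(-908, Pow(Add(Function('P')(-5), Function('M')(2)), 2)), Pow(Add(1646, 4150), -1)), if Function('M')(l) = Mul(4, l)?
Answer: Rational(-223, 1449) ≈ -0.15390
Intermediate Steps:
Mul(Add(-908, Pow(Add(Function('P')(-5), Function('M')(2)), 2)), Pow(Add(1646, 4150), -1)) = Mul(Add(-908, Pow(Add(-4, Mul(4, 2)), 2)), Pow(Add(1646, 4150), -1)) = Mul(Add(-908, Pow(Add(-4, 8), 2)), Pow(5796, -1)) = Mul(Add(-908, Pow(4, 2)), Rational(1, 5796)) = Mul(Add(-908, 16), Rational(1, 5796)) = Mul(-892, Rational(1, 5796)) = Rational(-223, 1449)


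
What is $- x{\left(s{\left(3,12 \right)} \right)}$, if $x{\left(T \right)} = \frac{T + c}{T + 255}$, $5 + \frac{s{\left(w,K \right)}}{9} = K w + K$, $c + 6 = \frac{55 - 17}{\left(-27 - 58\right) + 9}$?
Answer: $- \frac{761}{1284} \approx -0.59268$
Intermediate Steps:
$c = - \frac{13}{2}$ ($c = -6 + \frac{55 - 17}{\left(-27 - 58\right) + 9} = -6 + \frac{38}{\left(-27 - 58\right) + 9} = -6 + \frac{38}{-85 + 9} = -6 + \frac{38}{-76} = -6 + 38 \left(- \frac{1}{76}\right) = -6 - \frac{1}{2} = - \frac{13}{2} \approx -6.5$)
$s{\left(w,K \right)} = -45 + 9 K + 9 K w$ ($s{\left(w,K \right)} = -45 + 9 \left(K w + K\right) = -45 + 9 \left(K + K w\right) = -45 + \left(9 K + 9 K w\right) = -45 + 9 K + 9 K w$)
$x{\left(T \right)} = \frac{- \frac{13}{2} + T}{255 + T}$ ($x{\left(T \right)} = \frac{T - \frac{13}{2}}{T + 255} = \frac{- \frac{13}{2} + T}{255 + T}$)
$- x{\left(s{\left(3,12 \right)} \right)} = - \frac{- \frac{13}{2} + \left(-45 + 9 \cdot 12 + 9 \cdot 12 \cdot 3\right)}{255 + \left(-45 + 9 \cdot 12 + 9 \cdot 12 \cdot 3\right)} = - \frac{- \frac{13}{2} + \left(-45 + 108 + 324\right)}{255 + \left(-45 + 108 + 324\right)} = - \frac{- \frac{13}{2} + 387}{255 + 387} = - \frac{761}{642 \cdot 2} = \left(-1\right) \frac{761}{1284} = - \frac{761}{1284}$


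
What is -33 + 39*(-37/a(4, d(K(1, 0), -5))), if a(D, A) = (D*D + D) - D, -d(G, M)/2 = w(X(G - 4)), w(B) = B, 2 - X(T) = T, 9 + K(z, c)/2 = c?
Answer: -1971/16 ≈ -123.19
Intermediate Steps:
K(z, c) = -18 + 2*c
X(T) = 2 - T
d(G, M) = -12 + 2*G (d(G, M) = -2*(2 - (G - 4)) = -2*(2 - (-4 + G)) = -2*(2 + (4 - G)) = -2*(6 - G) = -12 + 2*G)
a(D, A) = D² (a(D, A) = (D² + D) - D = (D + D²) - D = D²)
-33 + 39*(-37/a(4, d(K(1, 0), -5))) = -33 + 39*(-37/(4²)) = -33 + 39*(-37/16) = -33 - 1443/16 = -1971/16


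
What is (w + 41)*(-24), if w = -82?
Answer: 984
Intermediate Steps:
(w + 41)*(-24) = (-82 + 41)*(-24) = -41*(-24) = 984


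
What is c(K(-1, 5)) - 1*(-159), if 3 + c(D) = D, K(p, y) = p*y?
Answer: 151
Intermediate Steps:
c(D) = -3 + D
c(K(-1, 5)) - 1*(-159) = (-3 - 1*5) - 1*(-159) = (-3 - 5) + 159 = -8 + 159 = 151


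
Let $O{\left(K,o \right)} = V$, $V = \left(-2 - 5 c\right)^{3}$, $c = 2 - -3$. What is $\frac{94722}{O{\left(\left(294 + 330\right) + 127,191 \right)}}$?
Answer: $- \frac{31574}{6561} \approx -4.8124$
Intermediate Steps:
$c = 5$ ($c = 2 + 3 = 5$)
$V = -19683$ ($V = \left(-2 - 25\right)^{3} = \left(-27\right)^{3} = -19683$)
$O{\left(K,o \right)} = -19683$
$\frac{94722}{O{\left(\left(294 + 330\right) + 127,191 \right)}} = \frac{94722}{-19683} = 94722 \left(- \frac{1}{19683}\right) = - \frac{31574}{6561}$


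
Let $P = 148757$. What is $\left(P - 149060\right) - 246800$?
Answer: $-247103$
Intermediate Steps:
$\left(P - 149060\right) - 246800 = \left(148757 - 149060\right) - 246800 = -303 - 246800 = -247103$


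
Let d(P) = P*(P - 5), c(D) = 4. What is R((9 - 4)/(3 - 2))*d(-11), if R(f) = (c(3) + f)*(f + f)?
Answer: 15840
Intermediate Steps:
d(P) = P*(-5 + P)
R(f) = 2*f*(4 + f) (R(f) = (4 + f)*(f + f) = (4 + f)*(2*f) = 2*f*(4 + f))
R((9 - 4)/(3 - 2))*d(-11) = (2*((9 - 4)/(3 - 2))*(4 + (9 - 4)/(3 - 2)))*(-11*(-5 - 11)) = (2*(5/1)*(4 + 5/1))*(-11*(-16)) = (2*(5*1)*(4 + 5*1))*176 = (2*5*(4 + 5))*176 = (2*5*9)*176 = 90*176 = 15840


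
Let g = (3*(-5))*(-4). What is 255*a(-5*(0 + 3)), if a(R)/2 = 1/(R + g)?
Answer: 34/3 ≈ 11.333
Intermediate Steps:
g = 60 (g = -15*(-4) = 60)
a(R) = 2/(60 + R) (a(R) = 2/(R + 60) = 2/(60 + R))
255*a(-5*(0 + 3)) = 255*(2/(60 - 5*(0 + 3))) = 255*(2/(60 - 5*3)) = 255*(2/(60 - 15)) = 255*(2/45) = 34/3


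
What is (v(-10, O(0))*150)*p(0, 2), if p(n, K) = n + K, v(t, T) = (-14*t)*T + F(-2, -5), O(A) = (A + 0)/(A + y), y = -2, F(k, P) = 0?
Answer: 0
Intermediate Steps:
O(A) = A/(-2 + A) (O(A) = (A + 0)/(A - 2) = A/(-2 + A))
v(t, T) = -14*T*t (v(t, T) = (-14*t)*T + 0 = -14*T*t + 0 = -14*T*t)
p(n, K) = K + n
(v(-10, O(0))*150)*p(0, 2) = (-14*0/(-2 + 0)*(-10)*150)*(2 + 0) = (-14*0/(-2)*(-10)*150)*2 = (-14*0*(-½)*(-10)*150)*2 = (-14*0*(-10)*150)*2 = (0*150)*2 = 0*2 = 0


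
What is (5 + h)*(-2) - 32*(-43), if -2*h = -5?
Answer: 1361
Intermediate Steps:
h = 5/2 (h = -1/2*(-5) = 5/2 ≈ 2.5000)
(5 + h)*(-2) - 32*(-43) = (5 + 5/2)*(-2) - 32*(-43) = (15/2)*(-2) + 1376 = -15 + 1376 = 1361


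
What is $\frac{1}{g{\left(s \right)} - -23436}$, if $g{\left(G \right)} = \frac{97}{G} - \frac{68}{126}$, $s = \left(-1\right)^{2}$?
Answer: $\frac{63}{1482545} \approx 4.2495 \cdot 10^{-5}$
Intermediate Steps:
$s = 1$
$g{\left(G \right)} = - \frac{34}{63} + \frac{97}{G}$ ($g{\left(G \right)} = \frac{97}{G} - \frac{34}{63} = - \frac{34}{63} + \frac{97}{G}$)
$\frac{1}{g{\left(s \right)} - -23436} = \frac{1}{\left(- \frac{34}{63} + \frac{97}{1}\right) - -23436} = \frac{1}{\left(- \frac{34}{63} + 97 \cdot 1\right) + 23436} = \frac{1}{\left(- \frac{34}{63} + 97\right) + 23436} = \frac{1}{\frac{6077}{63} + 23436} = \frac{1}{\frac{1482545}{63}} = \frac{63}{1482545}$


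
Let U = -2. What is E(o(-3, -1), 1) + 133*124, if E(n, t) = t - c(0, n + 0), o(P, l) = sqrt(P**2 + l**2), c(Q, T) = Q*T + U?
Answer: 16495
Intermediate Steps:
c(Q, T) = -2 + Q*T (c(Q, T) = Q*T - 2 = -2 + Q*T)
E(n, t) = 2 + t (E(n, t) = t - (-2 + 0*(n + 0)) = t - (-2 + 0*n) = t - (-2 + 0) = t - 1*(-2) = t + 2 = 2 + t)
E(o(-3, -1), 1) + 133*124 = (2 + 1) + 133*124 = 3 + 16492 = 16495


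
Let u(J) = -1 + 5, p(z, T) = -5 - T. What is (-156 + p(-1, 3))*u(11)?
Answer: -656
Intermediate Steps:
u(J) = 4
(-156 + p(-1, 3))*u(11) = (-156 + (-5 - 1*3))*4 = (-156 + (-5 - 3))*4 = (-156 - 8)*4 = -164*4 = -656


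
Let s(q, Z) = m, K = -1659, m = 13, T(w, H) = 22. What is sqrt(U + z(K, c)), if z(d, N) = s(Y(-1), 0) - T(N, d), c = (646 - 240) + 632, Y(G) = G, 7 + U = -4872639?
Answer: I*sqrt(4872655) ≈ 2207.4*I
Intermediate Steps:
U = -4872646 (U = -7 - 4872639 = -4872646)
s(q, Z) = 13
c = 1038 (c = 406 + 632 = 1038)
z(d, N) = -9 (z(d, N) = 13 - 1*22 = 13 - 22 = -9)
sqrt(U + z(K, c)) = sqrt(-4872646 - 9) = sqrt(-4872655) = I*sqrt(4872655)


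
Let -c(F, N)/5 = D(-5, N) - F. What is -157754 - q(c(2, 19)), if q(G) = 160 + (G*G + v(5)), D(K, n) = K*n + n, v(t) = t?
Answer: -310019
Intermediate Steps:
D(K, n) = n + K*n
c(F, N) = 5*F + 20*N (c(F, N) = -5*(N*(1 - 5) - F) = -5*(N*(-4) - F) = -5*(-4*N - F) = -5*(-F - 4*N) = 5*F + 20*N)
q(G) = 165 + G² (q(G) = 160 + (G*G + 5) = 160 + (G² + 5) = 160 + (5 + G²) = 165 + G²)
-157754 - q(c(2, 19)) = -157754 - (165 + (5*2 + 20*19)²) = -157754 - (165 + (10 + 380)²) = -157754 - (165 + 390²) = -157754 - (165 + 152100) = -157754 - 1*152265 = -157754 - 152265 = -310019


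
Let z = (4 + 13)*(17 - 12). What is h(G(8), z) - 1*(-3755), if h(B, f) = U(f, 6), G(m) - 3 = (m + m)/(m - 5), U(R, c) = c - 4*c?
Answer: 3737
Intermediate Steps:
U(R, c) = -3*c
G(m) = 3 + 2*m/(-5 + m) (G(m) = 3 + (m + m)/(m - 5) = 3 + (2*m)/(-5 + m) = 3 + 2*m/(-5 + m))
z = 85 (z = 17*5 = 85)
h(B, f) = -18 (h(B, f) = -3*6 = -18)
h(G(8), z) - 1*(-3755) = -18 - 1*(-3755) = -18 + 3755 = 3737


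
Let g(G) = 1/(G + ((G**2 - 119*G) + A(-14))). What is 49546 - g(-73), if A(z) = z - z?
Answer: 690819877/13943 ≈ 49546.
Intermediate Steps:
A(z) = 0
g(G) = 1/(G**2 - 118*G) (g(G) = 1/(G + ((G**2 - 119*G) + 0)) = 1/(G + (G**2 - 119*G)) = 1/(G**2 - 118*G))
49546 - g(-73) = 49546 - 1/((-73)*(-118 - 73)) = 49546 - (-1)/(73*(-191)) = 49546 - (-1)*(-1)/(73*191) = 49546 - 1*1/13943 = 49546 - 1/13943 = 690819877/13943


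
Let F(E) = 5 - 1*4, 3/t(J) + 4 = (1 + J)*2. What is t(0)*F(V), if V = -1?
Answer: -3/2 ≈ -1.5000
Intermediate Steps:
t(J) = 3/(-2 + 2*J) (t(J) = 3/(-4 + (1 + J)*2) = 3/(-4 + (2 + 2*J)) = 3/(-2 + 2*J))
F(E) = 1 (F(E) = 5 - 4 = 1)
t(0)*F(V) = (3/(2*(-1 + 0)))*1 = ((3/2)/(-1))*1 = ((3/2)*(-1))*1 = -3/2*1 = -3/2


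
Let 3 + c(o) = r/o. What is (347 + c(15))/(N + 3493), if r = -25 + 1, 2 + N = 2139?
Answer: 856/14075 ≈ 0.060817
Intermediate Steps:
N = 2137 (N = -2 + 2139 = 2137)
r = -24
c(o) = -3 - 24/o
(347 + c(15))/(N + 3493) = (347 + (-3 - 24/15))/(2137 + 3493) = (347 + (-3 - 24*1/15))/5630 = (347 + (-3 - 8/5))*(1/5630) = (347 - 23/5)*(1/5630) = (1712/5)*(1/5630) = 856/14075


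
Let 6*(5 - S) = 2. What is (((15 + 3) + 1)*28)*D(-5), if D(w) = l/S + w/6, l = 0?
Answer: -1330/3 ≈ -443.33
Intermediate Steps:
S = 14/3 (S = 5 - 1/6*2 = 5 - 1/3 = 14/3 ≈ 4.6667)
D(w) = w/6 (D(w) = 0/(14/3) + w/6 = 0*(3/14) + w*(1/6) = 0 + w/6 = w/6)
(((15 + 3) + 1)*28)*D(-5) = (((15 + 3) + 1)*28)*((1/6)*(-5)) = ((18 + 1)*28)*(-5/6) = (19*28)*(-5/6) = 532*(-5/6) = -1330/3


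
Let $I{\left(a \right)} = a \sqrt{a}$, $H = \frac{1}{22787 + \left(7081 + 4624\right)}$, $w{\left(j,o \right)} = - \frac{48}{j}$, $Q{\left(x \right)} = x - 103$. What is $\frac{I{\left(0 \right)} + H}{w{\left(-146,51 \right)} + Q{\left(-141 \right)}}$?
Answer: $- \frac{73}{613543696} \approx -1.1898 \cdot 10^{-7}$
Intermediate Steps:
$Q{\left(x \right)} = -103 + x$
$H = \frac{1}{34492}$ ($H = \frac{1}{22787 + 11705} = \frac{1}{34492} \approx 2.8992 \cdot 10^{-5}$)
$I{\left(a \right)} = a^{\frac{3}{2}}$
$\frac{I{\left(0 \right)} + H}{w{\left(-146,51 \right)} + Q{\left(-141 \right)}} = \frac{0^{\frac{3}{2}} + \frac{1}{34492}}{- \frac{48}{-146} - 244} = \frac{0 + \frac{1}{34492}}{\left(-48\right) \left(- \frac{1}{146}\right) - 244} = \frac{1}{34492 \left(\frac{24}{73} - 244\right)} = \frac{1}{34492 \left(- \frac{17788}{73}\right)} = \frac{1}{34492} \left(- \frac{73}{17788}\right) = - \frac{73}{613543696}$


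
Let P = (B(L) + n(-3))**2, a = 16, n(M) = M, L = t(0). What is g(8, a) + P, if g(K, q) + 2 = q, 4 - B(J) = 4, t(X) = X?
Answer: 23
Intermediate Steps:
L = 0
B(J) = 0 (B(J) = 4 - 1*4 = 4 - 4 = 0)
g(K, q) = -2 + q
P = 9 (P = (0 - 3)**2 = (-3)**2 = 9)
g(8, a) + P = (-2 + 16) + 9 = 14 + 9 = 23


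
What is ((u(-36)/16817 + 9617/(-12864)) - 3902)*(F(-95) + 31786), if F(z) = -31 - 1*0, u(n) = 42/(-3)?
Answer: -133386283501555/1076288 ≈ -1.2393e+8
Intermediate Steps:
u(n) = -14 (u(n) = 42*(-⅓) = -14)
F(z) = -31 (F(z) = -31 + 0 = -31)
((u(-36)/16817 + 9617/(-12864)) - 3902)*(F(-95) + 31786) = ((-14/16817 + 9617/(-12864)) - 3902)*(-31 + 31786) = ((-14*1/16817 + 9617*(-1/12864)) - 3902)*31755 = ((-14/16817 - 9617/12864) - 3902)*31755 = (-2416555/3228864 - 3902)*31755 = -12601443883/3228864*31755 = -133386283501555/1076288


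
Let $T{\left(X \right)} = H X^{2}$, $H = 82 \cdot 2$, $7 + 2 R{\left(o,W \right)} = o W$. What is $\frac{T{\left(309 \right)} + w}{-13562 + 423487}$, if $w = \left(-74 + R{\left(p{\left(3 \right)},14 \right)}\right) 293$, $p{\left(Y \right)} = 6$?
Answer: $\frac{6259393}{163970} \approx 38.174$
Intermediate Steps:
$R{\left(o,W \right)} = - \frac{7}{2} + \frac{W o}{2}$ ($R{\left(o,W \right)} = - \frac{7}{2} + \frac{o W}{2} = - \frac{7}{2} + \frac{W o}{2}$)
$w = - \frac{20803}{2}$ ($w = \left(-74 - \left(\frac{7}{2} - 42\right)\right) 293 = \left(-74 + \left(- \frac{7}{2} + 42\right)\right) 293 = \left(-74 + \frac{77}{2}\right) 293 = \left(- \frac{71}{2}\right) 293 = - \frac{20803}{2} \approx -10402.0$)
$H = 164$
$T{\left(X \right)} = 164 X^{2}$
$\frac{T{\left(309 \right)} + w}{-13562 + 423487} = \frac{164 \cdot 309^{2} - \frac{20803}{2}}{-13562 + 423487} = \frac{164 \cdot 95481 - \frac{20803}{2}}{409925} = \left(15658884 - \frac{20803}{2}\right) \frac{1}{409925} = \frac{31296965}{2} \cdot \frac{1}{409925} = \frac{6259393}{163970}$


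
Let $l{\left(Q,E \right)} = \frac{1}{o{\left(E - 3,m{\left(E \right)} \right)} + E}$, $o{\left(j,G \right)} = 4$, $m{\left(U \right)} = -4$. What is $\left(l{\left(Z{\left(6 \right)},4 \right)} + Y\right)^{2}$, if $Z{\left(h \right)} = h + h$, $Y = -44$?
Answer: $\frac{123201}{64} \approx 1925.0$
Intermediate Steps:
$Z{\left(h \right)} = 2 h$
$l{\left(Q,E \right)} = \frac{1}{4 + E}$
$\left(l{\left(Z{\left(6 \right)},4 \right)} + Y\right)^{2} = \left(\frac{1}{4 + 4} - 44\right)^{2} = \left(\frac{1}{8} - 44\right)^{2} = \left(- \frac{351}{8}\right)^{2} = \frac{123201}{64}$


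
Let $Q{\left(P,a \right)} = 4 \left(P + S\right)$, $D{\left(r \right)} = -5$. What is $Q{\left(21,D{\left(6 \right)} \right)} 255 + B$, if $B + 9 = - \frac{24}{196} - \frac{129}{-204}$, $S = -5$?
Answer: $\frac{54349951}{3332} \approx 16312.0$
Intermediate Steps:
$Q{\left(P,a \right)} = -20 + 4 P$ ($Q{\left(P,a \right)} = 4 \left(P - 5\right) = 4 \left(-5 + P\right) = -20 + 4 P$)
$B = - \frac{28289}{3332}$ ($B = -9 - \left(- \frac{43}{68} + \frac{6}{49}\right) = -9 - - \frac{1699}{3332} = -9 + \left(- \frac{6}{49} + \frac{43}{68}\right) = -9 + \frac{1699}{3332} = - \frac{28289}{3332} \approx -8.4901$)
$Q{\left(21,D{\left(6 \right)} \right)} 255 + B = \left(-20 + 4 \cdot 21\right) 255 - \frac{28289}{3332} = \left(-20 + 84\right) 255 - \frac{28289}{3332} = 64 \cdot 255 - \frac{28289}{3332} = 16320 - \frac{28289}{3332} = \frac{54349951}{3332}$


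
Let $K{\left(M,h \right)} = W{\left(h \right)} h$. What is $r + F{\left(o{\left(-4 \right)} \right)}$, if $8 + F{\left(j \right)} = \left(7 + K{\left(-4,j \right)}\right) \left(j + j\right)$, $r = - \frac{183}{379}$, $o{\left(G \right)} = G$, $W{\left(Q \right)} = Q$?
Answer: $- \frac{72951}{379} \approx -192.48$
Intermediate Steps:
$r = - \frac{183}{379}$ ($r = \left(-183\right) \frac{1}{379} = - \frac{183}{379} \approx -0.48285$)
$K{\left(M,h \right)} = h^{2}$ ($K{\left(M,h \right)} = h h = h^{2}$)
$F{\left(j \right)} = -8 + 2 j \left(7 + j^{2}\right)$ ($F{\left(j \right)} = -8 + \left(7 + j^{2}\right) \left(j + j\right) = -8 + \left(7 + j^{2}\right) 2 j = -8 + 2 j \left(7 + j^{2}\right)$)
$r + F{\left(o{\left(-4 \right)} \right)} = - \frac{183}{379} + \left(-8 + 2 \left(-4\right)^{3} + 14 \left(-4\right)\right) = - \frac{183}{379} - 192 = - \frac{72951}{379}$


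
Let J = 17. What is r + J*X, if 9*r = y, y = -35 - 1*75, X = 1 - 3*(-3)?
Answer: 1420/9 ≈ 157.78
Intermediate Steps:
X = 10 (X = 1 + 9 = 10)
y = -110 (y = -35 - 75 = -110)
r = -110/9 (r = (⅑)*(-110) = -110/9 ≈ -12.222)
r + J*X = -110/9 + 17*10 = -110/9 + 170 = 1420/9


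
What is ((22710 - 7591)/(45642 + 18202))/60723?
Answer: 1163/298215324 ≈ 3.8999e-6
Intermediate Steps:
((22710 - 7591)/(45642 + 18202))/60723 = (15119/63844)*(1/60723) = 1163/298215324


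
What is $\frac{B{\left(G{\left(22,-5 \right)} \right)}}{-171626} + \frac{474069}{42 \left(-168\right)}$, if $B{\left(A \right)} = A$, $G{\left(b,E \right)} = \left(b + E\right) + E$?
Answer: $- \frac{1937205973}{28833168} \approx -67.187$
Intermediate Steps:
$G{\left(b,E \right)} = b + 2 E$ ($G{\left(b,E \right)} = \left(E + b\right) + E = b + 2 E$)
$\frac{B{\left(G{\left(22,-5 \right)} \right)}}{-171626} + \frac{474069}{42 \left(-168\right)} = \frac{22 + 2 \left(-5\right)}{-171626} + \frac{474069}{42 \left(-168\right)} = \left(22 - 10\right) \left(- \frac{1}{171626}\right) + \frac{474069}{-7056} = 12 \left(- \frac{1}{171626}\right) + 474069 \left(- \frac{1}{7056}\right) = - \frac{6}{85813} - \frac{158023}{2352} = - \frac{1937205973}{28833168}$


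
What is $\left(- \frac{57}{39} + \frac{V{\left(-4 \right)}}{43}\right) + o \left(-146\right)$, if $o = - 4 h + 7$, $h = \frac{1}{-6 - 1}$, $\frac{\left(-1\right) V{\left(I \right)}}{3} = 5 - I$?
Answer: $- \frac{4333718}{3913} \approx -1107.5$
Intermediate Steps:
$V{\left(I \right)} = -15 + 3 I$ ($V{\left(I \right)} = - 3 \left(5 - I\right) = -15 + 3 I$)
$h = - \frac{1}{7}$ ($h = \frac{1}{-7} = - \frac{1}{7} \approx -0.14286$)
$o = \frac{53}{7}$ ($o = \left(-4\right) \left(- \frac{1}{7}\right) + 7 = \frac{4}{7} + 7 = \frac{53}{7} \approx 7.5714$)
$\left(- \frac{57}{39} + \frac{V{\left(-4 \right)}}{43}\right) + o \left(-146\right) = \left(- \frac{57}{39} + \frac{-15 + 3 \left(-4\right)}{43}\right) + \frac{53}{7} \left(-146\right) = \left(\left(-57\right) \frac{1}{39} + \left(-15 - 12\right) \frac{1}{43}\right) - \frac{7738}{7} = \left(- \frac{19}{13} - \frac{27}{43}\right) - \frac{7738}{7} = - \frac{1168}{559} - \frac{7738}{7} = - \frac{4333718}{3913}$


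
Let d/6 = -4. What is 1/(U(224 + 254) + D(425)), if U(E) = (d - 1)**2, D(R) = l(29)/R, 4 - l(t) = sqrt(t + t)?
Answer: 112892325/70558765583 + 425*sqrt(58)/70558765583 ≈ 0.0016000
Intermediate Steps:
d = -24 (d = 6*(-4) = -24)
l(t) = 4 - sqrt(2)*sqrt(t) (l(t) = 4 - sqrt(t + t) = 4 - sqrt(2*t) = 4 - sqrt(2)*sqrt(t))
D(R) = (4 - sqrt(58))/R (D(R) = (4 - sqrt(2)*sqrt(29))/R = (4 - sqrt(58))/R)
U(E) = 625 (U(E) = (-24 - 1)**2 = (-25)**2 = 625)
1/(U(224 + 254) + D(425)) = 1/(625 + (4 - sqrt(58))/425) = 1/(625 + (4/425 - sqrt(58)/425)) = 1/(265629/425 - sqrt(58)/425)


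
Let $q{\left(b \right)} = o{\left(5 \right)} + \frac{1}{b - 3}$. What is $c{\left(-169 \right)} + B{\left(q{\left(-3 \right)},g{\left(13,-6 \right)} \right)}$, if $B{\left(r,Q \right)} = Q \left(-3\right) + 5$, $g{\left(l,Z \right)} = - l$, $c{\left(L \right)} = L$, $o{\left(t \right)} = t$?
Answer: $-125$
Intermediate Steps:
$q{\left(b \right)} = 5 + \frac{1}{-3 + b}$ ($q{\left(b \right)} = 5 + \frac{1}{b - 3} = 5 + \frac{1}{-3 + b}$)
$B{\left(r,Q \right)} = 5 - 3 Q$ ($B{\left(r,Q \right)} = - 3 Q + 5 = 5 - 3 Q$)
$c{\left(-169 \right)} + B{\left(q{\left(-3 \right)},g{\left(13,-6 \right)} \right)} = -169 - \left(-5 + 3 \left(\left(-1\right) 13\right)\right) = -169 + \left(5 - -39\right) = -169 + \left(5 + 39\right) = -169 + 44 = -125$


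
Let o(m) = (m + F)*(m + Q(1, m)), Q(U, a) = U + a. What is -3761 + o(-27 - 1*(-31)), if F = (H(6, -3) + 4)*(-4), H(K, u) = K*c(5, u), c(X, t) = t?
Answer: -3221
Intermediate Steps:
H(K, u) = K*u
F = 56 (F = (6*(-3) + 4)*(-4) = (-18 + 4)*(-4) = -14*(-4) = 56)
o(m) = (1 + 2*m)*(56 + m) (o(m) = (m + 56)*(m + (1 + m)) = (56 + m)*(1 + 2*m) = (1 + 2*m)*(56 + m))
-3761 + o(-27 - 1*(-31)) = -3761 + (56 + 2*(-27 - 1*(-31))² + 113*(-27 - 1*(-31))) = -3761 + (56 + 2*(-27 + 31)² + 113*(-27 + 31)) = -3761 + (56 + 2*4² + 113*4) = -3761 + (56 + 2*16 + 452) = -3761 + (56 + 32 + 452) = -3761 + 540 = -3221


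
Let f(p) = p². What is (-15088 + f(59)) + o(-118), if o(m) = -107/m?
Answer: -1369519/118 ≈ -11606.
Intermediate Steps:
(-15088 + f(59)) + o(-118) = (-15088 + 59²) - 107/(-118) = (-15088 + 3481) - 107*(-1/118) = -11607 + 107/118 = -1369519/118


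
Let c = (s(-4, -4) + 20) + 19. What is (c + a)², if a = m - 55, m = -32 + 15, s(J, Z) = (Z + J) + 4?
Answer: 1369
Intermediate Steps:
s(J, Z) = 4 + J + Z (s(J, Z) = (J + Z) + 4 = 4 + J + Z)
m = -17
c = 35 (c = ((4 - 4 - 4) + 20) + 19 = (-4 + 20) + 19 = 16 + 19 = 35)
a = -72 (a = -17 - 55 = -72)
(c + a)² = (35 - 72)² = (-37)² = 1369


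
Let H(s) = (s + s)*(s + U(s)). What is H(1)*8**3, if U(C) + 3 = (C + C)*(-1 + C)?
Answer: -2048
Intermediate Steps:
U(C) = -3 + 2*C*(-1 + C) (U(C) = -3 + (C + C)*(-1 + C) = -3 + (2*C)*(-1 + C) = -3 + 2*C*(-1 + C))
H(s) = 2*s*(-3 - s + 2*s**2) (H(s) = (s + s)*(s + (-3 - 2*s + 2*s**2)) = (2*s)*(-3 - s + 2*s**2) = 2*s*(-3 - s + 2*s**2))
H(1)*8**3 = (2*1*(-3 - 1*1 + 2*1**2))*8**3 = (2*1*(-3 - 1 + 2*1))*512 = (2*1*(-3 - 1 + 2))*512 = (2*1*(-2))*512 = -4*512 = -2048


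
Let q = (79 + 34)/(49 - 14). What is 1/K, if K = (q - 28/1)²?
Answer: 1225/751689 ≈ 0.0016297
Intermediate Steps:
q = 113/35 ≈ 3.2286
K = 751689/1225 (K = (113/35 - 28/1)² = (113/35 - 28*1)² = (113/35 - 28)² = (-867/35)² = 751689/1225 ≈ 613.62)
1/K = 1/(751689/1225) = 1225/751689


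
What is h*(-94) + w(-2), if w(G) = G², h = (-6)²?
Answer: -3380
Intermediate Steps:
h = 36
h*(-94) + w(-2) = 36*(-94) + (-2)² = -3384 + 4 = -3380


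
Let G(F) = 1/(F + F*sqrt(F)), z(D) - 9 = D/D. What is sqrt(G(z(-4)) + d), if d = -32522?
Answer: I*sqrt(32522 - 1/(10 + 10*sqrt(10))) ≈ 180.34*I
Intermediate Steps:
z(D) = 10 (z(D) = 9 + D/D = 9 + 1 = 10)
G(F) = 1/(F + F**(3/2))
sqrt(G(z(-4)) + d) = sqrt(1/(10 + 10**(3/2)) - 32522) = sqrt(1/(10 + 10*sqrt(10)) - 32522) = sqrt(-32522 + 1/(10 + 10*sqrt(10)))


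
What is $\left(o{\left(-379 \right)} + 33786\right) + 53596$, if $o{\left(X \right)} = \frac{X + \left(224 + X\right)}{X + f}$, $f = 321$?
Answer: $\frac{2534345}{29} \approx 87391.0$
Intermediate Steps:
$o{\left(X \right)} = \frac{224 + 2 X}{321 + X}$ ($o{\left(X \right)} = \frac{X + \left(224 + X\right)}{X + 321} = \frac{224 + 2 X}{321 + X}$)
$\left(o{\left(-379 \right)} + 33786\right) + 53596 = \left(\frac{2 \left(112 - 379\right)}{321 - 379} + 33786\right) + 53596 = \left(2 \frac{1}{-58} \left(-267\right) + 33786\right) + 53596 = \left(2 \left(- \frac{1}{58}\right) \left(-267\right) + 33786\right) + 53596 = \left(\frac{267}{29} + 33786\right) + 53596 = \frac{980061}{29} + 53596 = \frac{2534345}{29}$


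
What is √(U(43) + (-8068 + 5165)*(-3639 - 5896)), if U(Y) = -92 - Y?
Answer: √27679970 ≈ 5261.2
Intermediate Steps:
√(U(43) + (-8068 + 5165)*(-3639 - 5896)) = √((-92 - 1*43) + (-8068 + 5165)*(-3639 - 5896)) = √((-92 - 43) - 2903*(-9535)) = √(-135 + 27680105) = √27679970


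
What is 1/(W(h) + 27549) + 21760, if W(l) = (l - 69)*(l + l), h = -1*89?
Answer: 1211444481/55673 ≈ 21760.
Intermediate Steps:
h = -89
W(l) = 2*l*(-69 + l) (W(l) = (-69 + l)*(2*l) = 2*l*(-69 + l))
1/(W(h) + 27549) + 21760 = 1/(2*(-89)*(-69 - 89) + 27549) + 21760 = 1/(2*(-89)*(-158) + 27549) + 21760 = 1/(28124 + 27549) + 21760 = 1/55673 + 21760 = 1211444481/55673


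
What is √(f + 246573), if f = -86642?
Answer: √159931 ≈ 399.91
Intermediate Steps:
√(f + 246573) = √(-86642 + 246573) = √159931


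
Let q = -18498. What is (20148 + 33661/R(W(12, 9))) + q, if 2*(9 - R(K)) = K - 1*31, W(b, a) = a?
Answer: 66661/20 ≈ 3333.1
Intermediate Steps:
R(K) = 49/2 - K/2 (R(K) = 9 - (K - 1*31)/2 = 9 - (K - 31)/2 = 9 - (-31 + K)/2 = 9 + (31/2 - K/2) = 49/2 - K/2)
(20148 + 33661/R(W(12, 9))) + q = (20148 + 33661/(49/2 - ½*9)) - 18498 = (20148 + 33661/(49/2 - 9/2)) - 18498 = (20148 + 33661/20) - 18498 = 436621/20 - 18498 = 66661/20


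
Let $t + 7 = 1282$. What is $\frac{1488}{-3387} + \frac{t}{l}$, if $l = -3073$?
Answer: $- \frac{2963683}{3469417} \approx -0.85423$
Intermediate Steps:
$t = 1275$ ($t = -7 + 1282 = 1275$)
$\frac{1488}{-3387} + \frac{t}{l} = \frac{1488}{-3387} + \frac{1275}{-3073} = 1488 \left(- \frac{1}{3387}\right) + 1275 \left(- \frac{1}{3073}\right) = - \frac{496}{1129} - \frac{1275}{3073} = - \frac{2963683}{3469417}$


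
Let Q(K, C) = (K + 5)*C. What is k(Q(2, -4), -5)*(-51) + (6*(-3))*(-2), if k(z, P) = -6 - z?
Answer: -1086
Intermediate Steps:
Q(K, C) = C*(5 + K) (Q(K, C) = (5 + K)*C = C*(5 + K))
k(z, P) = -6 - z
k(Q(2, -4), -5)*(-51) + (6*(-3))*(-2) = (-6 - (-4)*(5 + 2))*(-51) + (6*(-3))*(-2) = (-6 - (-4)*7)*(-51) - 18*(-2) = (-6 - 1*(-28))*(-51) + 36 = (-6 + 28)*(-51) + 36 = 22*(-51) + 36 = -1122 + 36 = -1086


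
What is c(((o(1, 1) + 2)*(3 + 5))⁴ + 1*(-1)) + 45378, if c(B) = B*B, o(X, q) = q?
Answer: 110074696003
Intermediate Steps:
c(B) = B²
c(((o(1, 1) + 2)*(3 + 5))⁴ + 1*(-1)) + 45378 = (((1 + 2)*(3 + 5))⁴ + 1*(-1))² + 45378 = ((3*8)⁴ - 1)² + 45378 = (24⁴ - 1)² + 45378 = (331776 - 1)² + 45378 = 331775² + 45378 = 110074650625 + 45378 = 110074696003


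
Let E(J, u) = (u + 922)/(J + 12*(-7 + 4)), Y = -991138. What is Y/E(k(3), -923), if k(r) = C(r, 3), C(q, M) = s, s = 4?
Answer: -31716416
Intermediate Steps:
C(q, M) = 4
k(r) = 4
E(J, u) = (922 + u)/(-36 + J) (E(J, u) = (922 + u)/(J + 12*(-3)) = (922 + u)/(J - 36) = (922 + u)/(-36 + J))
Y/E(k(3), -923) = -991138*(-36 + 4)/(922 - 923) = -991138/(-1/(-32)) = -991138/((-1/32*(-1))) = -991138/1/32 = -991138*32 = -31716416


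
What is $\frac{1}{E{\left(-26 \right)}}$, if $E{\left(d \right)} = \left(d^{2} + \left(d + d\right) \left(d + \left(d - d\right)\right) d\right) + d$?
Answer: $- \frac{1}{34502} \approx -2.8984 \cdot 10^{-5}$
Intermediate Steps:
$E{\left(d \right)} = d + d^{2} + 2 d^{3}$ ($E{\left(d \right)} = \left(d^{2} + 2 d \left(d + 0\right) d\right) + d = \left(d^{2} + 2 d d d\right) + d = \left(d^{2} + 2 d^{2} d\right) + d = \left(d^{2} + 2 d^{3}\right) + d = d + d^{2} + 2 d^{3}$)
$\frac{1}{E{\left(-26 \right)}} = \frac{1}{\left(-26\right) \left(1 - 26 + 2 \left(-26\right)^{2}\right)} = \frac{1}{\left(-26\right) \left(1 - 26 + 2 \cdot 676\right)} = \frac{1}{\left(-26\right) \left(1 - 26 + 1352\right)} = \frac{1}{\left(-26\right) 1327} = \frac{1}{-34502} = - \frac{1}{34502}$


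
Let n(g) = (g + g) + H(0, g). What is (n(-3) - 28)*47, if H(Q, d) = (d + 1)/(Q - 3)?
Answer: -4700/3 ≈ -1566.7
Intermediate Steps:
H(Q, d) = (1 + d)/(-3 + Q)
n(g) = -⅓ + 5*g/3 (n(g) = (g + g) + (1 + g)/(-3 + 0) = 2*g + (1 + g)/(-3) = 2*g - (1 + g)/3 = 2*g + (-⅓ - g/3) = -⅓ + 5*g/3)
(n(-3) - 28)*47 = ((-⅓ + (5/3)*(-3)) - 28)*47 = ((-⅓ - 5) - 28)*47 = (-16/3 - 28)*47 = -100/3*47 = -4700/3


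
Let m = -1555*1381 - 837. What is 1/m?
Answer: -1/2148292 ≈ -4.6549e-7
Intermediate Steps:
m = -2148292 (m = -2147455 - 837 = -2148292)
1/m = 1/(-2148292) = -1/2148292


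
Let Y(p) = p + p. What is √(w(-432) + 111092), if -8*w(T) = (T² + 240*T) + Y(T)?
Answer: 4*√6302 ≈ 317.54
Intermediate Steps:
Y(p) = 2*p
w(T) = -121*T/4 - T²/8 (w(T) = -((T² + 240*T) + 2*T)/8 = -(T² + 242*T)/8 = -121*T/4 - T²/8)
√(w(-432) + 111092) = √((⅛)*(-432)*(-242 - 1*(-432)) + 111092) = √((⅛)*(-432)*(-242 + 432) + 111092) = √((⅛)*(-432)*190 + 111092) = √(-10260 + 111092) = √100832 = 4*√6302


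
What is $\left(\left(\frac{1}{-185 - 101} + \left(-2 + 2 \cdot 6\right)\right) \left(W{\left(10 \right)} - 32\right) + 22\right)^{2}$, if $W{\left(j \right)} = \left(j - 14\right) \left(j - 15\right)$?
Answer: $\frac{196224064}{20449} \approx 9595.8$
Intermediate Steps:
$W{\left(j \right)} = \left(-15 + j\right) \left(-14 + j\right)$ ($W{\left(j \right)} = \left(-14 + j\right) \left(-15 + j\right) = \left(-15 + j\right) \left(-14 + j\right)$)
$\left(\left(\frac{1}{-185 - 101} + \left(-2 + 2 \cdot 6\right)\right) \left(W{\left(10 \right)} - 32\right) + 22\right)^{2} = \left(\left(\frac{1}{-185 - 101} + \left(-2 + 2 \cdot 6\right)\right) \left(\left(210 + 10^{2} - 290\right) - 32\right) + 22\right)^{2} = \left(\left(\frac{1}{-286} + \left(-2 + 12\right)\right) \left(\left(210 + 100 - 290\right) - 32\right) + 22\right)^{2} = \left(\left(- \frac{1}{286} + 10\right) \left(20 - 32\right) + 22\right)^{2} = \left(\frac{2859}{286} \left(-12\right) + 22\right)^{2} = \left(- \frac{17154}{143} + 22\right)^{2} = \left(- \frac{14008}{143}\right)^{2} = \frac{196224064}{20449}$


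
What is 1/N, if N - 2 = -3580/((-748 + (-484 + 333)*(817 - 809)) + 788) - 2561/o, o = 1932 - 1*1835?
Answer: -28324/604349 ≈ -0.046867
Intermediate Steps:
o = 97 (o = 1932 - 1835 = 97)
N = -604349/28324 (N = 2 + (-3580/((-748 + (-484 + 333)*(817 - 809)) + 788) - 2561/97) = 2 + (-3580/((-748 - 151*8) + 788) - 2561*1/97) = 2 + (-3580/((-748 - 1208) + 788) - 2561/97) = 2 + (-3580/(-1956 + 788) - 2561/97) = 2 + (-3580/(-1168) - 2561/97) = 2 + (-3580*(-1/1168) - 2561/97) = 2 + (895/292 - 2561/97) = 2 - 660997/28324 = -604349/28324 ≈ -21.337)
1/N = 1/(-604349/28324) = -28324/604349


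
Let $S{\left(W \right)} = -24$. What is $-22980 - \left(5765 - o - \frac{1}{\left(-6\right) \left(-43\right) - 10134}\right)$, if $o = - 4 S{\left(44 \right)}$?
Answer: $- \frac{282937525}{9876} \approx -28649.0$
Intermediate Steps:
$o = 96$ ($o = \left(-4\right) \left(-24\right) = 96$)
$-22980 - \left(5765 - o - \frac{1}{\left(-6\right) \left(-43\right) - 10134}\right) = -22980 - \left(5669 - \frac{1}{\left(-6\right) \left(-43\right) - 10134}\right) = -22980 - \left(5669 - \frac{1}{258 - 10134}\right) = -22980 - \left(5669 + \frac{1}{9876}\right) = -22980 + \left(\left(- \frac{1}{9876} + 96\right) - 5765\right) = -22980 + \left(\frac{948095}{9876} - 5765\right) = -22980 - \frac{55987045}{9876} = - \frac{282937525}{9876}$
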